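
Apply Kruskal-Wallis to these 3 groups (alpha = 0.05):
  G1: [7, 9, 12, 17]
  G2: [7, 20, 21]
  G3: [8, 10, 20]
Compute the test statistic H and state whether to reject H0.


Step 1: Combine all N = 10 observations and assign midranks.
sorted (value, group, rank): (7,G1,1.5), (7,G2,1.5), (8,G3,3), (9,G1,4), (10,G3,5), (12,G1,6), (17,G1,7), (20,G2,8.5), (20,G3,8.5), (21,G2,10)
Step 2: Sum ranks within each group.
R_1 = 18.5 (n_1 = 4)
R_2 = 20 (n_2 = 3)
R_3 = 16.5 (n_3 = 3)
Step 3: H = 12/(N(N+1)) * sum(R_i^2/n_i) - 3(N+1)
     = 12/(10*11) * (18.5^2/4 + 20^2/3 + 16.5^2/3) - 3*11
     = 0.109091 * 309.646 - 33
     = 0.779545.
Step 4: Ties present; correction factor C = 1 - 12/(10^3 - 10) = 0.987879. Corrected H = 0.779545 / 0.987879 = 0.789110.
Step 5: Under H0, H ~ chi^2(2); p-value = 0.673980.
Step 6: alpha = 0.05. fail to reject H0.

H = 0.7891, df = 2, p = 0.673980, fail to reject H0.


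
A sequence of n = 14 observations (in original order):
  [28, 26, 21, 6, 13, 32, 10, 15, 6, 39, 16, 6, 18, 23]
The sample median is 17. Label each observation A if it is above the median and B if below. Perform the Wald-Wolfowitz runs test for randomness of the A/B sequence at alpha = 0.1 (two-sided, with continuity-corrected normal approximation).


Step 1: Compute median = 17; label A = above, B = below.
Labels in order: AAABBABBBABBAA  (n_A = 7, n_B = 7)
Step 2: Count runs R = 7.
Step 3: Under H0 (random ordering), E[R] = 2*n_A*n_B/(n_A+n_B) + 1 = 2*7*7/14 + 1 = 8.0000.
        Var[R] = 2*n_A*n_B*(2*n_A*n_B - n_A - n_B) / ((n_A+n_B)^2 * (n_A+n_B-1)) = 8232/2548 = 3.2308.
        SD[R] = 1.7974.
Step 4: Continuity-corrected z = (R + 0.5 - E[R]) / SD[R] = (7 + 0.5 - 8.0000) / 1.7974 = -0.2782.
Step 5: Two-sided p-value via normal approximation = 2*(1 - Phi(|z|)) = 0.780879.
Step 6: alpha = 0.1. fail to reject H0.

R = 7, z = -0.2782, p = 0.780879, fail to reject H0.


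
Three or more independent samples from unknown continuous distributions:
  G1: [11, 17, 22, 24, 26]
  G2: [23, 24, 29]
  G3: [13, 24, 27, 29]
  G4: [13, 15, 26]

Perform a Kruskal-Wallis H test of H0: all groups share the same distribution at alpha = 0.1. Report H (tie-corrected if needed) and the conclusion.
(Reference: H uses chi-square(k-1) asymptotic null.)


Step 1: Combine all N = 15 observations and assign midranks.
sorted (value, group, rank): (11,G1,1), (13,G3,2.5), (13,G4,2.5), (15,G4,4), (17,G1,5), (22,G1,6), (23,G2,7), (24,G1,9), (24,G2,9), (24,G3,9), (26,G1,11.5), (26,G4,11.5), (27,G3,13), (29,G2,14.5), (29,G3,14.5)
Step 2: Sum ranks within each group.
R_1 = 32.5 (n_1 = 5)
R_2 = 30.5 (n_2 = 3)
R_3 = 39 (n_3 = 4)
R_4 = 18 (n_4 = 3)
Step 3: H = 12/(N(N+1)) * sum(R_i^2/n_i) - 3(N+1)
     = 12/(15*16) * (32.5^2/5 + 30.5^2/3 + 39^2/4 + 18^2/3) - 3*16
     = 0.050000 * 1009.58 - 48
     = 2.479167.
Step 4: Ties present; correction factor C = 1 - 42/(15^3 - 15) = 0.987500. Corrected H = 2.479167 / 0.987500 = 2.510549.
Step 5: Under H0, H ~ chi^2(3); p-value = 0.473388.
Step 6: alpha = 0.1. fail to reject H0.

H = 2.5105, df = 3, p = 0.473388, fail to reject H0.


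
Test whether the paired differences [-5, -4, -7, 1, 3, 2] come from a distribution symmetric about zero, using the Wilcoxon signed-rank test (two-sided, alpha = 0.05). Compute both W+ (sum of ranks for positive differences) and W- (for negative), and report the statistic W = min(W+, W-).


Step 1: Drop any zero differences (none here) and take |d_i|.
|d| = [5, 4, 7, 1, 3, 2]
Step 2: Midrank |d_i| (ties get averaged ranks).
ranks: |5|->5, |4|->4, |7|->6, |1|->1, |3|->3, |2|->2
Step 3: Attach original signs; sum ranks with positive sign and with negative sign.
W+ = 1 + 3 + 2 = 6
W- = 5 + 4 + 6 = 15
(Check: W+ + W- = 21 should equal n(n+1)/2 = 21.)
Step 4: Test statistic W = min(W+, W-) = 6.
Step 5: No ties, so the exact null distribution over the 2^6 = 64 sign assignments gives the two-sided p-value = 0.437500.
Step 6: alpha = 0.05. fail to reject H0.

W+ = 6, W- = 15, W = min = 6, p = 0.437500, fail to reject H0.


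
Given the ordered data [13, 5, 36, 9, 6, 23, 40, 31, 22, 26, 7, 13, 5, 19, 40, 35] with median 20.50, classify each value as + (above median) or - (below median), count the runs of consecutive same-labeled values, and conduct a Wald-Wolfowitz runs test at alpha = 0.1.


Step 1: Compute median = 20.50; label A = above, B = below.
Labels in order: BBABBAAAAABBBBAA  (n_A = 8, n_B = 8)
Step 2: Count runs R = 6.
Step 3: Under H0 (random ordering), E[R] = 2*n_A*n_B/(n_A+n_B) + 1 = 2*8*8/16 + 1 = 9.0000.
        Var[R] = 2*n_A*n_B*(2*n_A*n_B - n_A - n_B) / ((n_A+n_B)^2 * (n_A+n_B-1)) = 14336/3840 = 3.7333.
        SD[R] = 1.9322.
Step 4: Continuity-corrected z = (R + 0.5 - E[R]) / SD[R] = (6 + 0.5 - 9.0000) / 1.9322 = -1.2939.
Step 5: Two-sided p-value via normal approximation = 2*(1 - Phi(|z|)) = 0.195709.
Step 6: alpha = 0.1. fail to reject H0.

R = 6, z = -1.2939, p = 0.195709, fail to reject H0.


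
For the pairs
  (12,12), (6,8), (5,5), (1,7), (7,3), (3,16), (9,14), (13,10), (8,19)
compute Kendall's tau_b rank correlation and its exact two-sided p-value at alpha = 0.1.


Step 1: Enumerate the 36 unordered pairs (i,j) with i<j and classify each by sign(x_j-x_i) * sign(y_j-y_i).
  (1,2):dx=-6,dy=-4->C; (1,3):dx=-7,dy=-7->C; (1,4):dx=-11,dy=-5->C; (1,5):dx=-5,dy=-9->C
  (1,6):dx=-9,dy=+4->D; (1,7):dx=-3,dy=+2->D; (1,8):dx=+1,dy=-2->D; (1,9):dx=-4,dy=+7->D
  (2,3):dx=-1,dy=-3->C; (2,4):dx=-5,dy=-1->C; (2,5):dx=+1,dy=-5->D; (2,6):dx=-3,dy=+8->D
  (2,7):dx=+3,dy=+6->C; (2,8):dx=+7,dy=+2->C; (2,9):dx=+2,dy=+11->C; (3,4):dx=-4,dy=+2->D
  (3,5):dx=+2,dy=-2->D; (3,6):dx=-2,dy=+11->D; (3,7):dx=+4,dy=+9->C; (3,8):dx=+8,dy=+5->C
  (3,9):dx=+3,dy=+14->C; (4,5):dx=+6,dy=-4->D; (4,6):dx=+2,dy=+9->C; (4,7):dx=+8,dy=+7->C
  (4,8):dx=+12,dy=+3->C; (4,9):dx=+7,dy=+12->C; (5,6):dx=-4,dy=+13->D; (5,7):dx=+2,dy=+11->C
  (5,8):dx=+6,dy=+7->C; (5,9):dx=+1,dy=+16->C; (6,7):dx=+6,dy=-2->D; (6,8):dx=+10,dy=-6->D
  (6,9):dx=+5,dy=+3->C; (7,8):dx=+4,dy=-4->D; (7,9):dx=-1,dy=+5->D; (8,9):dx=-5,dy=+9->D
Step 2: C = 20, D = 16, total pairs = 36.
Step 3: tau = (C - D)/(n(n-1)/2) = (20 - 16)/36 = 0.111111.
Step 4: Exact two-sided p-value (enumerate n! = 362880 permutations of y under H0): p = 0.761414.
Step 5: alpha = 0.1. fail to reject H0.

tau_b = 0.1111 (C=20, D=16), p = 0.761414, fail to reject H0.


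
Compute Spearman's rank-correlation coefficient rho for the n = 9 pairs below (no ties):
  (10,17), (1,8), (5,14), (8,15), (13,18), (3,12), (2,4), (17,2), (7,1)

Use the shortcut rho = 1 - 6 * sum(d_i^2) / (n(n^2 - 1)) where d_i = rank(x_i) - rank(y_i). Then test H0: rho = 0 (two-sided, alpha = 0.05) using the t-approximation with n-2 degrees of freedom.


Step 1: Rank x and y separately (midranks; no ties here).
rank(x): 10->7, 1->1, 5->4, 8->6, 13->8, 3->3, 2->2, 17->9, 7->5
rank(y): 17->8, 8->4, 14->6, 15->7, 18->9, 12->5, 4->3, 2->2, 1->1
Step 2: d_i = R_x(i) - R_y(i); compute d_i^2.
  (7-8)^2=1, (1-4)^2=9, (4-6)^2=4, (6-7)^2=1, (8-9)^2=1, (3-5)^2=4, (2-3)^2=1, (9-2)^2=49, (5-1)^2=16
sum(d^2) = 86.
Step 3: rho = 1 - 6*86 / (9*(9^2 - 1)) = 1 - 516/720 = 0.283333.
Step 4: Under H0, t = rho * sqrt((n-2)/(1-rho^2)) = 0.7817 ~ t(7).
Step 5: Two-sided p-value from the t-distribution with 7 df = 0.460030.
Step 6: alpha = 0.05. fail to reject H0.

rho = 0.2833, p = 0.460030, fail to reject H0 at alpha = 0.05.


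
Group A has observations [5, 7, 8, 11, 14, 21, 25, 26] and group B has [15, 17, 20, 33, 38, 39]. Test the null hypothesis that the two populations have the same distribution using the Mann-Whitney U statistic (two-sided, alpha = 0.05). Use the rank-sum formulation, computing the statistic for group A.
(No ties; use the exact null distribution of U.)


Step 1: Combine and sort all 14 observations; assign midranks.
sorted (value, group): (5,X), (7,X), (8,X), (11,X), (14,X), (15,Y), (17,Y), (20,Y), (21,X), (25,X), (26,X), (33,Y), (38,Y), (39,Y)
ranks: 5->1, 7->2, 8->3, 11->4, 14->5, 15->6, 17->7, 20->8, 21->9, 25->10, 26->11, 33->12, 38->13, 39->14
Step 2: Rank sum for X: R1 = 1 + 2 + 3 + 4 + 5 + 9 + 10 + 11 = 45.
Step 3: U_X = R1 - n1(n1+1)/2 = 45 - 8*9/2 = 45 - 36 = 9.
       U_Y = n1*n2 - U_X = 48 - 9 = 39.
Step 4: No ties, so the exact null distribution of U (based on enumerating the C(14,8) = 3003 equally likely rank assignments) gives the two-sided p-value.
Step 5: p-value = 0.059274; compare to alpha = 0.05. fail to reject H0.

U_X = 9, p = 0.059274, fail to reject H0 at alpha = 0.05.


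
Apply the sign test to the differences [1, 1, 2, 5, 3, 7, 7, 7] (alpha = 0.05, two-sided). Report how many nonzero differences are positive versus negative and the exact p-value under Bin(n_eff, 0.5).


Step 1: Discard zero differences. Original n = 8; n_eff = number of nonzero differences = 8.
Nonzero differences (with sign): +1, +1, +2, +5, +3, +7, +7, +7
Step 2: Count signs: positive = 8, negative = 0.
Step 3: Under H0: P(positive) = 0.5, so the number of positives S ~ Bin(8, 0.5).
Step 4: Two-sided exact p-value = sum of Bin(8,0.5) probabilities at or below the observed probability = 0.007812.
Step 5: alpha = 0.05. reject H0.

n_eff = 8, pos = 8, neg = 0, p = 0.007812, reject H0.


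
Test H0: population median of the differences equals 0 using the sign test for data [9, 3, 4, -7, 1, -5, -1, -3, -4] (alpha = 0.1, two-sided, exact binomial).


Step 1: Discard zero differences. Original n = 9; n_eff = number of nonzero differences = 9.
Nonzero differences (with sign): +9, +3, +4, -7, +1, -5, -1, -3, -4
Step 2: Count signs: positive = 4, negative = 5.
Step 3: Under H0: P(positive) = 0.5, so the number of positives S ~ Bin(9, 0.5).
Step 4: Two-sided exact p-value = sum of Bin(9,0.5) probabilities at or below the observed probability = 1.000000.
Step 5: alpha = 0.1. fail to reject H0.

n_eff = 9, pos = 4, neg = 5, p = 1.000000, fail to reject H0.


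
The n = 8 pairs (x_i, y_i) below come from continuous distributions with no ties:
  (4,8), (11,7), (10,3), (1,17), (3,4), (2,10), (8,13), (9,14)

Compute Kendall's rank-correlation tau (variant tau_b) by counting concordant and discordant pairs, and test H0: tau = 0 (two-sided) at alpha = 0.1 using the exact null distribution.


Step 1: Enumerate the 28 unordered pairs (i,j) with i<j and classify each by sign(x_j-x_i) * sign(y_j-y_i).
  (1,2):dx=+7,dy=-1->D; (1,3):dx=+6,dy=-5->D; (1,4):dx=-3,dy=+9->D; (1,5):dx=-1,dy=-4->C
  (1,6):dx=-2,dy=+2->D; (1,7):dx=+4,dy=+5->C; (1,8):dx=+5,dy=+6->C; (2,3):dx=-1,dy=-4->C
  (2,4):dx=-10,dy=+10->D; (2,5):dx=-8,dy=-3->C; (2,6):dx=-9,dy=+3->D; (2,7):dx=-3,dy=+6->D
  (2,8):dx=-2,dy=+7->D; (3,4):dx=-9,dy=+14->D; (3,5):dx=-7,dy=+1->D; (3,6):dx=-8,dy=+7->D
  (3,7):dx=-2,dy=+10->D; (3,8):dx=-1,dy=+11->D; (4,5):dx=+2,dy=-13->D; (4,6):dx=+1,dy=-7->D
  (4,7):dx=+7,dy=-4->D; (4,8):dx=+8,dy=-3->D; (5,6):dx=-1,dy=+6->D; (5,7):dx=+5,dy=+9->C
  (5,8):dx=+6,dy=+10->C; (6,7):dx=+6,dy=+3->C; (6,8):dx=+7,dy=+4->C; (7,8):dx=+1,dy=+1->C
Step 2: C = 10, D = 18, total pairs = 28.
Step 3: tau = (C - D)/(n(n-1)/2) = (10 - 18)/28 = -0.285714.
Step 4: Exact two-sided p-value (enumerate n! = 40320 permutations of y under H0): p = 0.398760.
Step 5: alpha = 0.1. fail to reject H0.

tau_b = -0.2857 (C=10, D=18), p = 0.398760, fail to reject H0.


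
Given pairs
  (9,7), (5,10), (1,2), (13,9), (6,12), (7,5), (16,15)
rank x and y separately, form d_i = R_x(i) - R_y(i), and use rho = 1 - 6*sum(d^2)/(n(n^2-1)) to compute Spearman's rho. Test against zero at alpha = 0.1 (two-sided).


Step 1: Rank x and y separately (midranks; no ties here).
rank(x): 9->5, 5->2, 1->1, 13->6, 6->3, 7->4, 16->7
rank(y): 7->3, 10->5, 2->1, 9->4, 12->6, 5->2, 15->7
Step 2: d_i = R_x(i) - R_y(i); compute d_i^2.
  (5-3)^2=4, (2-5)^2=9, (1-1)^2=0, (6-4)^2=4, (3-6)^2=9, (4-2)^2=4, (7-7)^2=0
sum(d^2) = 30.
Step 3: rho = 1 - 6*30 / (7*(7^2 - 1)) = 1 - 180/336 = 0.464286.
Step 4: Under H0, t = rho * sqrt((n-2)/(1-rho^2)) = 1.1722 ~ t(5).
Step 5: Two-sided p-value from the t-distribution with 5 df = 0.293934.
Step 6: alpha = 0.1. fail to reject H0.

rho = 0.4643, p = 0.293934, fail to reject H0 at alpha = 0.1.


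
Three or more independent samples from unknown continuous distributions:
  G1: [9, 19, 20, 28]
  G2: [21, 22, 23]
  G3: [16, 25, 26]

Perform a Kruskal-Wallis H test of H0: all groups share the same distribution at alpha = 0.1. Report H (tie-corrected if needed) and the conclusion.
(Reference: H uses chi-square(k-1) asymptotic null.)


Step 1: Combine all N = 10 observations and assign midranks.
sorted (value, group, rank): (9,G1,1), (16,G3,2), (19,G1,3), (20,G1,4), (21,G2,5), (22,G2,6), (23,G2,7), (25,G3,8), (26,G3,9), (28,G1,10)
Step 2: Sum ranks within each group.
R_1 = 18 (n_1 = 4)
R_2 = 18 (n_2 = 3)
R_3 = 19 (n_3 = 3)
Step 3: H = 12/(N(N+1)) * sum(R_i^2/n_i) - 3(N+1)
     = 12/(10*11) * (18^2/4 + 18^2/3 + 19^2/3) - 3*11
     = 0.109091 * 309.333 - 33
     = 0.745455.
Step 4: No ties, so H is used without correction.
Step 5: Under H0, H ~ chi^2(2); p-value = 0.688853.
Step 6: alpha = 0.1. fail to reject H0.

H = 0.7455, df = 2, p = 0.688853, fail to reject H0.


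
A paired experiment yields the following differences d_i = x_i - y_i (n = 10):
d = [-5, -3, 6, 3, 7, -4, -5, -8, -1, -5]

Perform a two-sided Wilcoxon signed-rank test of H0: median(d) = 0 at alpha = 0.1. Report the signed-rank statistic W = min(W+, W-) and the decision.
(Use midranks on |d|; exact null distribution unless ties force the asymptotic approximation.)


Step 1: Drop any zero differences (none here) and take |d_i|.
|d| = [5, 3, 6, 3, 7, 4, 5, 8, 1, 5]
Step 2: Midrank |d_i| (ties get averaged ranks).
ranks: |5|->6, |3|->2.5, |6|->8, |3|->2.5, |7|->9, |4|->4, |5|->6, |8|->10, |1|->1, |5|->6
Step 3: Attach original signs; sum ranks with positive sign and with negative sign.
W+ = 8 + 2.5 + 9 = 19.5
W- = 6 + 2.5 + 4 + 6 + 10 + 1 + 6 = 35.5
(Check: W+ + W- = 55 should equal n(n+1)/2 = 55.)
Step 4: Test statistic W = min(W+, W-) = 19.5.
Step 5: Ties in |d|, so use the tie-corrected normal approximation.
        E[W] = n(n+1)/4 = 10*11/4 = 27.5.
        Tie groups: |d|=3 (t=2), |d|=5 (t=3); sum(t^3 - t) = 30.
        Var[W] = n(n+1)(2n+1)/24 - sum(t^3-t)/48 = 2310/24 - 30/48 = 95.625.
        z = (W - E[W]) / sqrt(Var[W]) = (19.5 - 27.5) / 9.7788 = -0.8181.
        Two-sided p = 2*Phi(z) = 0.413302.
Step 6: alpha = 0.1. fail to reject H0.

W+ = 19.5, W- = 35.5, W = min = 19.5, p = 0.413302, fail to reject H0.


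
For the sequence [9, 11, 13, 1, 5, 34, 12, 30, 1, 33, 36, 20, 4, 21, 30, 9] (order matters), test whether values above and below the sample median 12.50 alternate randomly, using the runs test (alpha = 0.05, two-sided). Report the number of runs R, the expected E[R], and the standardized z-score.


Step 1: Compute median = 12.50; label A = above, B = below.
Labels in order: BBABBABABAAABAAB  (n_A = 8, n_B = 8)
Step 2: Count runs R = 11.
Step 3: Under H0 (random ordering), E[R] = 2*n_A*n_B/(n_A+n_B) + 1 = 2*8*8/16 + 1 = 9.0000.
        Var[R] = 2*n_A*n_B*(2*n_A*n_B - n_A - n_B) / ((n_A+n_B)^2 * (n_A+n_B-1)) = 14336/3840 = 3.7333.
        SD[R] = 1.9322.
Step 4: Continuity-corrected z = (R - 0.5 - E[R]) / SD[R] = (11 - 0.5 - 9.0000) / 1.9322 = 0.7763.
Step 5: Two-sided p-value via normal approximation = 2*(1 - Phi(|z|)) = 0.437558.
Step 6: alpha = 0.05. fail to reject H0.

R = 11, z = 0.7763, p = 0.437558, fail to reject H0.


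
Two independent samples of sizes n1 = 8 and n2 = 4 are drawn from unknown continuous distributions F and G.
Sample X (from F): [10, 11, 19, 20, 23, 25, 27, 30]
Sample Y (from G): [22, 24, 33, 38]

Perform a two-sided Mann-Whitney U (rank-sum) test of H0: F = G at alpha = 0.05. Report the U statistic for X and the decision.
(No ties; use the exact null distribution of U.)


Step 1: Combine and sort all 12 observations; assign midranks.
sorted (value, group): (10,X), (11,X), (19,X), (20,X), (22,Y), (23,X), (24,Y), (25,X), (27,X), (30,X), (33,Y), (38,Y)
ranks: 10->1, 11->2, 19->3, 20->4, 22->5, 23->6, 24->7, 25->8, 27->9, 30->10, 33->11, 38->12
Step 2: Rank sum for X: R1 = 1 + 2 + 3 + 4 + 6 + 8 + 9 + 10 = 43.
Step 3: U_X = R1 - n1(n1+1)/2 = 43 - 8*9/2 = 43 - 36 = 7.
       U_Y = n1*n2 - U_X = 32 - 7 = 25.
Step 4: No ties, so the exact null distribution of U (based on enumerating the C(12,8) = 495 equally likely rank assignments) gives the two-sided p-value.
Step 5: p-value = 0.153535; compare to alpha = 0.05. fail to reject H0.

U_X = 7, p = 0.153535, fail to reject H0 at alpha = 0.05.


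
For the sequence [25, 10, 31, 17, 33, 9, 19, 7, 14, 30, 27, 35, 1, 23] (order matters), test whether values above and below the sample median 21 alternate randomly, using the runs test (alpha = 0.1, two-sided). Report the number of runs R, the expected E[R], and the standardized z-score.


Step 1: Compute median = 21; label A = above, B = below.
Labels in order: ABABABBBBAAABA  (n_A = 7, n_B = 7)
Step 2: Count runs R = 9.
Step 3: Under H0 (random ordering), E[R] = 2*n_A*n_B/(n_A+n_B) + 1 = 2*7*7/14 + 1 = 8.0000.
        Var[R] = 2*n_A*n_B*(2*n_A*n_B - n_A - n_B) / ((n_A+n_B)^2 * (n_A+n_B-1)) = 8232/2548 = 3.2308.
        SD[R] = 1.7974.
Step 4: Continuity-corrected z = (R - 0.5 - E[R]) / SD[R] = (9 - 0.5 - 8.0000) / 1.7974 = 0.2782.
Step 5: Two-sided p-value via normal approximation = 2*(1 - Phi(|z|)) = 0.780879.
Step 6: alpha = 0.1. fail to reject H0.

R = 9, z = 0.2782, p = 0.780879, fail to reject H0.


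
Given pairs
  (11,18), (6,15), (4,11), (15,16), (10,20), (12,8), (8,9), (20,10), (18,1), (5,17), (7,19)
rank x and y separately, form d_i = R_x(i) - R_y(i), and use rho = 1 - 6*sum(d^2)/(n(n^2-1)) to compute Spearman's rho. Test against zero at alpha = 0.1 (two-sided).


Step 1: Rank x and y separately (midranks; no ties here).
rank(x): 11->7, 6->3, 4->1, 15->9, 10->6, 12->8, 8->5, 20->11, 18->10, 5->2, 7->4
rank(y): 18->9, 15->6, 11->5, 16->7, 20->11, 8->2, 9->3, 10->4, 1->1, 17->8, 19->10
Step 2: d_i = R_x(i) - R_y(i); compute d_i^2.
  (7-9)^2=4, (3-6)^2=9, (1-5)^2=16, (9-7)^2=4, (6-11)^2=25, (8-2)^2=36, (5-3)^2=4, (11-4)^2=49, (10-1)^2=81, (2-8)^2=36, (4-10)^2=36
sum(d^2) = 300.
Step 3: rho = 1 - 6*300 / (11*(11^2 - 1)) = 1 - 1800/1320 = -0.363636.
Step 4: Under H0, t = rho * sqrt((n-2)/(1-rho^2)) = -1.1711 ~ t(9).
Step 5: Two-sided p-value from the t-distribution with 9 df = 0.271638.
Step 6: alpha = 0.1. fail to reject H0.

rho = -0.3636, p = 0.271638, fail to reject H0 at alpha = 0.1.


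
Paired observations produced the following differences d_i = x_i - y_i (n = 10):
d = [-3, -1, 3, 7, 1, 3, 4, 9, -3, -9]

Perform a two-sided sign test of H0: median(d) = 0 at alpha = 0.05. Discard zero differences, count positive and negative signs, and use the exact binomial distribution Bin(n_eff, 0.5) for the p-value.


Step 1: Discard zero differences. Original n = 10; n_eff = number of nonzero differences = 10.
Nonzero differences (with sign): -3, -1, +3, +7, +1, +3, +4, +9, -3, -9
Step 2: Count signs: positive = 6, negative = 4.
Step 3: Under H0: P(positive) = 0.5, so the number of positives S ~ Bin(10, 0.5).
Step 4: Two-sided exact p-value = sum of Bin(10,0.5) probabilities at or below the observed probability = 0.753906.
Step 5: alpha = 0.05. fail to reject H0.

n_eff = 10, pos = 6, neg = 4, p = 0.753906, fail to reject H0.


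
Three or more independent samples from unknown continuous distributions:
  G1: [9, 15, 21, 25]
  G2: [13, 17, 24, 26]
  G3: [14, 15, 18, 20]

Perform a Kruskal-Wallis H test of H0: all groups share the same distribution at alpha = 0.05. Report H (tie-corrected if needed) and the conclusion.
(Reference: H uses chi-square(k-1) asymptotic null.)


Step 1: Combine all N = 12 observations and assign midranks.
sorted (value, group, rank): (9,G1,1), (13,G2,2), (14,G3,3), (15,G1,4.5), (15,G3,4.5), (17,G2,6), (18,G3,7), (20,G3,8), (21,G1,9), (24,G2,10), (25,G1,11), (26,G2,12)
Step 2: Sum ranks within each group.
R_1 = 25.5 (n_1 = 4)
R_2 = 30 (n_2 = 4)
R_3 = 22.5 (n_3 = 4)
Step 3: H = 12/(N(N+1)) * sum(R_i^2/n_i) - 3(N+1)
     = 12/(12*13) * (25.5^2/4 + 30^2/4 + 22.5^2/4) - 3*13
     = 0.076923 * 514.125 - 39
     = 0.548077.
Step 4: Ties present; correction factor C = 1 - 6/(12^3 - 12) = 0.996503. Corrected H = 0.548077 / 0.996503 = 0.550000.
Step 5: Under H0, H ~ chi^2(2); p-value = 0.759572.
Step 6: alpha = 0.05. fail to reject H0.

H = 0.5500, df = 2, p = 0.759572, fail to reject H0.


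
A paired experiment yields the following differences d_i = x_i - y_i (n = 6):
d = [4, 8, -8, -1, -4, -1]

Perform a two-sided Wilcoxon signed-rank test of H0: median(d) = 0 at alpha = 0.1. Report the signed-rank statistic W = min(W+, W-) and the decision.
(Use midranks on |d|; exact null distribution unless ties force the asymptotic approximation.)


Step 1: Drop any zero differences (none here) and take |d_i|.
|d| = [4, 8, 8, 1, 4, 1]
Step 2: Midrank |d_i| (ties get averaged ranks).
ranks: |4|->3.5, |8|->5.5, |8|->5.5, |1|->1.5, |4|->3.5, |1|->1.5
Step 3: Attach original signs; sum ranks with positive sign and with negative sign.
W+ = 3.5 + 5.5 = 9
W- = 5.5 + 1.5 + 3.5 + 1.5 = 12
(Check: W+ + W- = 21 should equal n(n+1)/2 = 21.)
Step 4: Test statistic W = min(W+, W-) = 9.
Step 5: Ties in |d|, so use the tie-corrected normal approximation.
        E[W] = n(n+1)/4 = 6*7/4 = 10.5.
        Tie groups: |d|=1 (t=2), |d|=4 (t=2), |d|=8 (t=2); sum(t^3 - t) = 18.
        Var[W] = n(n+1)(2n+1)/24 - sum(t^3-t)/48 = 546/24 - 18/48 = 22.375.
        z = (W - E[W]) / sqrt(Var[W]) = (9 - 10.5) / 4.7302 = -0.3171.
        Two-sided p = 2*Phi(z) = 0.751160.
Step 6: alpha = 0.1. fail to reject H0.

W+ = 9, W- = 12, W = min = 9, p = 0.751160, fail to reject H0.


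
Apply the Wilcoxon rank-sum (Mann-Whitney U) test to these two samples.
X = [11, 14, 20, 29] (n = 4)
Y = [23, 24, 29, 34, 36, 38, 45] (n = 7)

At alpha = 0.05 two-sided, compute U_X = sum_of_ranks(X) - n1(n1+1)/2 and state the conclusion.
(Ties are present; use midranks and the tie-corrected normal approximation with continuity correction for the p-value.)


Step 1: Combine and sort all 11 observations; assign midranks.
sorted (value, group): (11,X), (14,X), (20,X), (23,Y), (24,Y), (29,X), (29,Y), (34,Y), (36,Y), (38,Y), (45,Y)
ranks: 11->1, 14->2, 20->3, 23->4, 24->5, 29->6.5, 29->6.5, 34->8, 36->9, 38->10, 45->11
Step 2: Rank sum for X: R1 = 1 + 2 + 3 + 6.5 = 12.5.
Step 3: U_X = R1 - n1(n1+1)/2 = 12.5 - 4*5/2 = 12.5 - 10 = 2.5.
       U_Y = n1*n2 - U_X = 28 - 2.5 = 25.5.
Step 4: Ties are present, so use the tie-corrected normal approximation (with continuity correction) for the p-value.
Step 5: p-value = 0.037202; compare to alpha = 0.05. reject H0.

U_X = 2.5, p = 0.037202, reject H0 at alpha = 0.05.


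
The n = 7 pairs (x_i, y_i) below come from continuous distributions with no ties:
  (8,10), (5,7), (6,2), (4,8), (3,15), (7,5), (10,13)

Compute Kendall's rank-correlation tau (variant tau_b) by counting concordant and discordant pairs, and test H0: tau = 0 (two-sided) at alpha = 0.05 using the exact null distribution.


Step 1: Enumerate the 21 unordered pairs (i,j) with i<j and classify each by sign(x_j-x_i) * sign(y_j-y_i).
  (1,2):dx=-3,dy=-3->C; (1,3):dx=-2,dy=-8->C; (1,4):dx=-4,dy=-2->C; (1,5):dx=-5,dy=+5->D
  (1,6):dx=-1,dy=-5->C; (1,7):dx=+2,dy=+3->C; (2,3):dx=+1,dy=-5->D; (2,4):dx=-1,dy=+1->D
  (2,5):dx=-2,dy=+8->D; (2,6):dx=+2,dy=-2->D; (2,7):dx=+5,dy=+6->C; (3,4):dx=-2,dy=+6->D
  (3,5):dx=-3,dy=+13->D; (3,6):dx=+1,dy=+3->C; (3,7):dx=+4,dy=+11->C; (4,5):dx=-1,dy=+7->D
  (4,6):dx=+3,dy=-3->D; (4,7):dx=+6,dy=+5->C; (5,6):dx=+4,dy=-10->D; (5,7):dx=+7,dy=-2->D
  (6,7):dx=+3,dy=+8->C
Step 2: C = 10, D = 11, total pairs = 21.
Step 3: tau = (C - D)/(n(n-1)/2) = (10 - 11)/21 = -0.047619.
Step 4: Exact two-sided p-value (enumerate n! = 5040 permutations of y under H0): p = 1.000000.
Step 5: alpha = 0.05. fail to reject H0.

tau_b = -0.0476 (C=10, D=11), p = 1.000000, fail to reject H0.


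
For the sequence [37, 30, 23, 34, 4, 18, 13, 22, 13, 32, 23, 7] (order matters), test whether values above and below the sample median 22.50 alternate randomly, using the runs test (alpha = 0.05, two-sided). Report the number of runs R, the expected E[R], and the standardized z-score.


Step 1: Compute median = 22.50; label A = above, B = below.
Labels in order: AAAABBBBBAAB  (n_A = 6, n_B = 6)
Step 2: Count runs R = 4.
Step 3: Under H0 (random ordering), E[R] = 2*n_A*n_B/(n_A+n_B) + 1 = 2*6*6/12 + 1 = 7.0000.
        Var[R] = 2*n_A*n_B*(2*n_A*n_B - n_A - n_B) / ((n_A+n_B)^2 * (n_A+n_B-1)) = 4320/1584 = 2.7273.
        SD[R] = 1.6514.
Step 4: Continuity-corrected z = (R + 0.5 - E[R]) / SD[R] = (4 + 0.5 - 7.0000) / 1.6514 = -1.5138.
Step 5: Two-sided p-value via normal approximation = 2*(1 - Phi(|z|)) = 0.130070.
Step 6: alpha = 0.05. fail to reject H0.

R = 4, z = -1.5138, p = 0.130070, fail to reject H0.


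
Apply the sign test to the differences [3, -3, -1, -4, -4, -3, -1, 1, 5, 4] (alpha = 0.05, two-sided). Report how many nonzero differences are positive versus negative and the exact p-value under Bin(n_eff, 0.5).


Step 1: Discard zero differences. Original n = 10; n_eff = number of nonzero differences = 10.
Nonzero differences (with sign): +3, -3, -1, -4, -4, -3, -1, +1, +5, +4
Step 2: Count signs: positive = 4, negative = 6.
Step 3: Under H0: P(positive) = 0.5, so the number of positives S ~ Bin(10, 0.5).
Step 4: Two-sided exact p-value = sum of Bin(10,0.5) probabilities at or below the observed probability = 0.753906.
Step 5: alpha = 0.05. fail to reject H0.

n_eff = 10, pos = 4, neg = 6, p = 0.753906, fail to reject H0.


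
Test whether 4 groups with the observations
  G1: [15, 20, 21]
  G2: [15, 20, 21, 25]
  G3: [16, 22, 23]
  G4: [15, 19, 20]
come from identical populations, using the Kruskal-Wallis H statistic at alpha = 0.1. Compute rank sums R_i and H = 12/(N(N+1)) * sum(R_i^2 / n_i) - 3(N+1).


Step 1: Combine all N = 13 observations and assign midranks.
sorted (value, group, rank): (15,G1,2), (15,G2,2), (15,G4,2), (16,G3,4), (19,G4,5), (20,G1,7), (20,G2,7), (20,G4,7), (21,G1,9.5), (21,G2,9.5), (22,G3,11), (23,G3,12), (25,G2,13)
Step 2: Sum ranks within each group.
R_1 = 18.5 (n_1 = 3)
R_2 = 31.5 (n_2 = 4)
R_3 = 27 (n_3 = 3)
R_4 = 14 (n_4 = 3)
Step 3: H = 12/(N(N+1)) * sum(R_i^2/n_i) - 3(N+1)
     = 12/(13*14) * (18.5^2/3 + 31.5^2/4 + 27^2/3 + 14^2/3) - 3*14
     = 0.065934 * 670.479 - 42
     = 2.207418.
Step 4: Ties present; correction factor C = 1 - 54/(13^3 - 13) = 0.975275. Corrected H = 2.207418 / 0.975275 = 2.263380.
Step 5: Under H0, H ~ chi^2(3); p-value = 0.519573.
Step 6: alpha = 0.1. fail to reject H0.

H = 2.2634, df = 3, p = 0.519573, fail to reject H0.


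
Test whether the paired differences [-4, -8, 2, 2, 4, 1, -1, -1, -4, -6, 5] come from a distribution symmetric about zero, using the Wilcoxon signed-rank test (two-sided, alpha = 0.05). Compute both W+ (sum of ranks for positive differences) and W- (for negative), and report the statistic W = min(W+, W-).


Step 1: Drop any zero differences (none here) and take |d_i|.
|d| = [4, 8, 2, 2, 4, 1, 1, 1, 4, 6, 5]
Step 2: Midrank |d_i| (ties get averaged ranks).
ranks: |4|->7, |8|->11, |2|->4.5, |2|->4.5, |4|->7, |1|->2, |1|->2, |1|->2, |4|->7, |6|->10, |5|->9
Step 3: Attach original signs; sum ranks with positive sign and with negative sign.
W+ = 4.5 + 4.5 + 7 + 2 + 9 = 27
W- = 7 + 11 + 2 + 2 + 7 + 10 = 39
(Check: W+ + W- = 66 should equal n(n+1)/2 = 66.)
Step 4: Test statistic W = min(W+, W-) = 27.
Step 5: Ties in |d|, so use the tie-corrected normal approximation.
        E[W] = n(n+1)/4 = 11*12/4 = 33.
        Tie groups: |d|=1 (t=3), |d|=2 (t=2), |d|=4 (t=3); sum(t^3 - t) = 54.
        Var[W] = n(n+1)(2n+1)/24 - sum(t^3-t)/48 = 3036/24 - 54/48 = 125.375.
        z = (W - E[W]) / sqrt(Var[W]) = (27 - 33) / 11.1971 = -0.5359.
        Two-sided p = 2*Phi(z) = 0.592060.
Step 6: alpha = 0.05. fail to reject H0.

W+ = 27, W- = 39, W = min = 27, p = 0.592060, fail to reject H0.


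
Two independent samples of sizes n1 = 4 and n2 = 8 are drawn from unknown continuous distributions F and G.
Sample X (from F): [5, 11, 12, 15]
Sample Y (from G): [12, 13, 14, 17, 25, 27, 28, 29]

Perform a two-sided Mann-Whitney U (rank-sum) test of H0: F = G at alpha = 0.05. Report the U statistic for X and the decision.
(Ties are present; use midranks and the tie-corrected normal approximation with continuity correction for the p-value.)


Step 1: Combine and sort all 12 observations; assign midranks.
sorted (value, group): (5,X), (11,X), (12,X), (12,Y), (13,Y), (14,Y), (15,X), (17,Y), (25,Y), (27,Y), (28,Y), (29,Y)
ranks: 5->1, 11->2, 12->3.5, 12->3.5, 13->5, 14->6, 15->7, 17->8, 25->9, 27->10, 28->11, 29->12
Step 2: Rank sum for X: R1 = 1 + 2 + 3.5 + 7 = 13.5.
Step 3: U_X = R1 - n1(n1+1)/2 = 13.5 - 4*5/2 = 13.5 - 10 = 3.5.
       U_Y = n1*n2 - U_X = 32 - 3.5 = 28.5.
Step 4: Ties are present, so use the tie-corrected normal approximation (with continuity correction) for the p-value.
Step 5: p-value = 0.041184; compare to alpha = 0.05. reject H0.

U_X = 3.5, p = 0.041184, reject H0 at alpha = 0.05.


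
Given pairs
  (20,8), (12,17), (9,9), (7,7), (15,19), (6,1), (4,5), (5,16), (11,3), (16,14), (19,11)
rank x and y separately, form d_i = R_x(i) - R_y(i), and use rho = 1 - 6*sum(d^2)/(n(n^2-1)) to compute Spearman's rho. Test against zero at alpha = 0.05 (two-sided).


Step 1: Rank x and y separately (midranks; no ties here).
rank(x): 20->11, 12->7, 9->5, 7->4, 15->8, 6->3, 4->1, 5->2, 11->6, 16->9, 19->10
rank(y): 8->5, 17->10, 9->6, 7->4, 19->11, 1->1, 5->3, 16->9, 3->2, 14->8, 11->7
Step 2: d_i = R_x(i) - R_y(i); compute d_i^2.
  (11-5)^2=36, (7-10)^2=9, (5-6)^2=1, (4-4)^2=0, (8-11)^2=9, (3-1)^2=4, (1-3)^2=4, (2-9)^2=49, (6-2)^2=16, (9-8)^2=1, (10-7)^2=9
sum(d^2) = 138.
Step 3: rho = 1 - 6*138 / (11*(11^2 - 1)) = 1 - 828/1320 = 0.372727.
Step 4: Under H0, t = rho * sqrt((n-2)/(1-rho^2)) = 1.2050 ~ t(9).
Step 5: Two-sided p-value from the t-distribution with 9 df = 0.258926.
Step 6: alpha = 0.05. fail to reject H0.

rho = 0.3727, p = 0.258926, fail to reject H0 at alpha = 0.05.


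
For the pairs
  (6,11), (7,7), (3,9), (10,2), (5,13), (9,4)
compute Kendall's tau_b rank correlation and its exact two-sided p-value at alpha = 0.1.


Step 1: Enumerate the 15 unordered pairs (i,j) with i<j and classify each by sign(x_j-x_i) * sign(y_j-y_i).
  (1,2):dx=+1,dy=-4->D; (1,3):dx=-3,dy=-2->C; (1,4):dx=+4,dy=-9->D; (1,5):dx=-1,dy=+2->D
  (1,6):dx=+3,dy=-7->D; (2,3):dx=-4,dy=+2->D; (2,4):dx=+3,dy=-5->D; (2,5):dx=-2,dy=+6->D
  (2,6):dx=+2,dy=-3->D; (3,4):dx=+7,dy=-7->D; (3,5):dx=+2,dy=+4->C; (3,6):dx=+6,dy=-5->D
  (4,5):dx=-5,dy=+11->D; (4,6):dx=-1,dy=+2->D; (5,6):dx=+4,dy=-9->D
Step 2: C = 2, D = 13, total pairs = 15.
Step 3: tau = (C - D)/(n(n-1)/2) = (2 - 13)/15 = -0.733333.
Step 4: Exact two-sided p-value (enumerate n! = 720 permutations of y under H0): p = 0.055556.
Step 5: alpha = 0.1. reject H0.

tau_b = -0.7333 (C=2, D=13), p = 0.055556, reject H0.


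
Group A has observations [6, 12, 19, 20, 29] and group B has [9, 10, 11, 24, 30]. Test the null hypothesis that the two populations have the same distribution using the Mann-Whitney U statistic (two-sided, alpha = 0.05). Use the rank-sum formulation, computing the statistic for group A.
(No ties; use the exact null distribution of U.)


Step 1: Combine and sort all 10 observations; assign midranks.
sorted (value, group): (6,X), (9,Y), (10,Y), (11,Y), (12,X), (19,X), (20,X), (24,Y), (29,X), (30,Y)
ranks: 6->1, 9->2, 10->3, 11->4, 12->5, 19->6, 20->7, 24->8, 29->9, 30->10
Step 2: Rank sum for X: R1 = 1 + 5 + 6 + 7 + 9 = 28.
Step 3: U_X = R1 - n1(n1+1)/2 = 28 - 5*6/2 = 28 - 15 = 13.
       U_Y = n1*n2 - U_X = 25 - 13 = 12.
Step 4: No ties, so the exact null distribution of U (based on enumerating the C(10,5) = 252 equally likely rank assignments) gives the two-sided p-value.
Step 5: p-value = 1.000000; compare to alpha = 0.05. fail to reject H0.

U_X = 13, p = 1.000000, fail to reject H0 at alpha = 0.05.


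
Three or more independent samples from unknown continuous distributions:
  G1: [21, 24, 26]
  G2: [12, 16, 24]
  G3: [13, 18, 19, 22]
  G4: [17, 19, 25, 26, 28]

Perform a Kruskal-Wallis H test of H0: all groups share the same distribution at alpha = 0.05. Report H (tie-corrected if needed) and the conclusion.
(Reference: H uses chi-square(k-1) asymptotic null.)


Step 1: Combine all N = 15 observations and assign midranks.
sorted (value, group, rank): (12,G2,1), (13,G3,2), (16,G2,3), (17,G4,4), (18,G3,5), (19,G3,6.5), (19,G4,6.5), (21,G1,8), (22,G3,9), (24,G1,10.5), (24,G2,10.5), (25,G4,12), (26,G1,13.5), (26,G4,13.5), (28,G4,15)
Step 2: Sum ranks within each group.
R_1 = 32 (n_1 = 3)
R_2 = 14.5 (n_2 = 3)
R_3 = 22.5 (n_3 = 4)
R_4 = 51 (n_4 = 5)
Step 3: H = 12/(N(N+1)) * sum(R_i^2/n_i) - 3(N+1)
     = 12/(15*16) * (32^2/3 + 14.5^2/3 + 22.5^2/4 + 51^2/5) - 3*16
     = 0.050000 * 1058.18 - 48
     = 4.908958.
Step 4: Ties present; correction factor C = 1 - 18/(15^3 - 15) = 0.994643. Corrected H = 4.908958 / 0.994643 = 4.935398.
Step 5: Under H0, H ~ chi^2(3); p-value = 0.176589.
Step 6: alpha = 0.05. fail to reject H0.

H = 4.9354, df = 3, p = 0.176589, fail to reject H0.


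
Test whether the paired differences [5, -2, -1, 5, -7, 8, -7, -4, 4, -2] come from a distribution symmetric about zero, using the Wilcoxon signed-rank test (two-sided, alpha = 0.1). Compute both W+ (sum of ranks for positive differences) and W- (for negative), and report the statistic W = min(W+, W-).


Step 1: Drop any zero differences (none here) and take |d_i|.
|d| = [5, 2, 1, 5, 7, 8, 7, 4, 4, 2]
Step 2: Midrank |d_i| (ties get averaged ranks).
ranks: |5|->6.5, |2|->2.5, |1|->1, |5|->6.5, |7|->8.5, |8|->10, |7|->8.5, |4|->4.5, |4|->4.5, |2|->2.5
Step 3: Attach original signs; sum ranks with positive sign and with negative sign.
W+ = 6.5 + 6.5 + 10 + 4.5 = 27.5
W- = 2.5 + 1 + 8.5 + 8.5 + 4.5 + 2.5 = 27.5
(Check: W+ + W- = 55 should equal n(n+1)/2 = 55.)
Step 4: Test statistic W = min(W+, W-) = 27.5.
Step 5: Ties in |d|, so use the tie-corrected normal approximation.
        E[W] = n(n+1)/4 = 10*11/4 = 27.5.
        Tie groups: |d|=2 (t=2), |d|=4 (t=2), |d|=5 (t=2), |d|=7 (t=2); sum(t^3 - t) = 24.
        Var[W] = n(n+1)(2n+1)/24 - sum(t^3-t)/48 = 2310/24 - 24/48 = 95.75.
        z = (W - E[W]) / sqrt(Var[W]) = (27.5 - 27.5) / 9.7852 = 0.0000.
        Two-sided p = 2*Phi(z) = 1.000000.
Step 6: alpha = 0.1. fail to reject H0.

W+ = 27.5, W- = 27.5, W = min = 27.5, p = 1.000000, fail to reject H0.


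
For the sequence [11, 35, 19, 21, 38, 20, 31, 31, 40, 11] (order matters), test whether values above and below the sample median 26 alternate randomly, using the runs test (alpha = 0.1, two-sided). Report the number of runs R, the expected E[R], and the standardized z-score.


Step 1: Compute median = 26; label A = above, B = below.
Labels in order: BABBABAAAB  (n_A = 5, n_B = 5)
Step 2: Count runs R = 7.
Step 3: Under H0 (random ordering), E[R] = 2*n_A*n_B/(n_A+n_B) + 1 = 2*5*5/10 + 1 = 6.0000.
        Var[R] = 2*n_A*n_B*(2*n_A*n_B - n_A - n_B) / ((n_A+n_B)^2 * (n_A+n_B-1)) = 2000/900 = 2.2222.
        SD[R] = 1.4907.
Step 4: Continuity-corrected z = (R - 0.5 - E[R]) / SD[R] = (7 - 0.5 - 6.0000) / 1.4907 = 0.3354.
Step 5: Two-sided p-value via normal approximation = 2*(1 - Phi(|z|)) = 0.737316.
Step 6: alpha = 0.1. fail to reject H0.

R = 7, z = 0.3354, p = 0.737316, fail to reject H0.


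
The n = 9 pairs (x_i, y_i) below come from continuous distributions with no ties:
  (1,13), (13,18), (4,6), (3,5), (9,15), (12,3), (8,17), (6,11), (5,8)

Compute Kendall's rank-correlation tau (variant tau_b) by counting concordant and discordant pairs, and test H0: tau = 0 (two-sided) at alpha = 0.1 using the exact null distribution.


Step 1: Enumerate the 36 unordered pairs (i,j) with i<j and classify each by sign(x_j-x_i) * sign(y_j-y_i).
  (1,2):dx=+12,dy=+5->C; (1,3):dx=+3,dy=-7->D; (1,4):dx=+2,dy=-8->D; (1,5):dx=+8,dy=+2->C
  (1,6):dx=+11,dy=-10->D; (1,7):dx=+7,dy=+4->C; (1,8):dx=+5,dy=-2->D; (1,9):dx=+4,dy=-5->D
  (2,3):dx=-9,dy=-12->C; (2,4):dx=-10,dy=-13->C; (2,5):dx=-4,dy=-3->C; (2,6):dx=-1,dy=-15->C
  (2,7):dx=-5,dy=-1->C; (2,8):dx=-7,dy=-7->C; (2,9):dx=-8,dy=-10->C; (3,4):dx=-1,dy=-1->C
  (3,5):dx=+5,dy=+9->C; (3,6):dx=+8,dy=-3->D; (3,7):dx=+4,dy=+11->C; (3,8):dx=+2,dy=+5->C
  (3,9):dx=+1,dy=+2->C; (4,5):dx=+6,dy=+10->C; (4,6):dx=+9,dy=-2->D; (4,7):dx=+5,dy=+12->C
  (4,8):dx=+3,dy=+6->C; (4,9):dx=+2,dy=+3->C; (5,6):dx=+3,dy=-12->D; (5,7):dx=-1,dy=+2->D
  (5,8):dx=-3,dy=-4->C; (5,9):dx=-4,dy=-7->C; (6,7):dx=-4,dy=+14->D; (6,8):dx=-6,dy=+8->D
  (6,9):dx=-7,dy=+5->D; (7,8):dx=-2,dy=-6->C; (7,9):dx=-3,dy=-9->C; (8,9):dx=-1,dy=-3->C
Step 2: C = 24, D = 12, total pairs = 36.
Step 3: tau = (C - D)/(n(n-1)/2) = (24 - 12)/36 = 0.333333.
Step 4: Exact two-sided p-value (enumerate n! = 362880 permutations of y under H0): p = 0.259518.
Step 5: alpha = 0.1. fail to reject H0.

tau_b = 0.3333 (C=24, D=12), p = 0.259518, fail to reject H0.


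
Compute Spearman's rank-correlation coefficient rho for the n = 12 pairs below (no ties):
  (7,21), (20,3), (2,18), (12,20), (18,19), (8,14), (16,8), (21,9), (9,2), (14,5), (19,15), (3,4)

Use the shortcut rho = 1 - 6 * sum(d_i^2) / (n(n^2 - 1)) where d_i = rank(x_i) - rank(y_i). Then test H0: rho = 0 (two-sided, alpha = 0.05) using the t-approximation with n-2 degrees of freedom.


Step 1: Rank x and y separately (midranks; no ties here).
rank(x): 7->3, 20->11, 2->1, 12->6, 18->9, 8->4, 16->8, 21->12, 9->5, 14->7, 19->10, 3->2
rank(y): 21->12, 3->2, 18->9, 20->11, 19->10, 14->7, 8->5, 9->6, 2->1, 5->4, 15->8, 4->3
Step 2: d_i = R_x(i) - R_y(i); compute d_i^2.
  (3-12)^2=81, (11-2)^2=81, (1-9)^2=64, (6-11)^2=25, (9-10)^2=1, (4-7)^2=9, (8-5)^2=9, (12-6)^2=36, (5-1)^2=16, (7-4)^2=9, (10-8)^2=4, (2-3)^2=1
sum(d^2) = 336.
Step 3: rho = 1 - 6*336 / (12*(12^2 - 1)) = 1 - 2016/1716 = -0.174825.
Step 4: Under H0, t = rho * sqrt((n-2)/(1-rho^2)) = -0.5615 ~ t(10).
Step 5: Two-sided p-value from the t-distribution with 10 df = 0.586824.
Step 6: alpha = 0.05. fail to reject H0.

rho = -0.1748, p = 0.586824, fail to reject H0 at alpha = 0.05.


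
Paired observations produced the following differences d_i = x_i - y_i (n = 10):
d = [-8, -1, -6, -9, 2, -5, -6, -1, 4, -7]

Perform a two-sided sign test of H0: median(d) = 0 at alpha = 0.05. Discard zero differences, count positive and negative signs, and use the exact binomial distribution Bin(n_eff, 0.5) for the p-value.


Step 1: Discard zero differences. Original n = 10; n_eff = number of nonzero differences = 10.
Nonzero differences (with sign): -8, -1, -6, -9, +2, -5, -6, -1, +4, -7
Step 2: Count signs: positive = 2, negative = 8.
Step 3: Under H0: P(positive) = 0.5, so the number of positives S ~ Bin(10, 0.5).
Step 4: Two-sided exact p-value = sum of Bin(10,0.5) probabilities at or below the observed probability = 0.109375.
Step 5: alpha = 0.05. fail to reject H0.

n_eff = 10, pos = 2, neg = 8, p = 0.109375, fail to reject H0.


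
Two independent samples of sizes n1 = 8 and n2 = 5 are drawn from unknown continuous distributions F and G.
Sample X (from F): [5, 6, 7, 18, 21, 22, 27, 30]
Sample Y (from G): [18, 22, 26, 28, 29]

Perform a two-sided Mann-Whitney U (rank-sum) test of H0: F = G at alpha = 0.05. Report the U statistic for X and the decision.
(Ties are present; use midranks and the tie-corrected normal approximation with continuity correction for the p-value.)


Step 1: Combine and sort all 13 observations; assign midranks.
sorted (value, group): (5,X), (6,X), (7,X), (18,X), (18,Y), (21,X), (22,X), (22,Y), (26,Y), (27,X), (28,Y), (29,Y), (30,X)
ranks: 5->1, 6->2, 7->3, 18->4.5, 18->4.5, 21->6, 22->7.5, 22->7.5, 26->9, 27->10, 28->11, 29->12, 30->13
Step 2: Rank sum for X: R1 = 1 + 2 + 3 + 4.5 + 6 + 7.5 + 10 + 13 = 47.
Step 3: U_X = R1 - n1(n1+1)/2 = 47 - 8*9/2 = 47 - 36 = 11.
       U_Y = n1*n2 - U_X = 40 - 11 = 29.
Step 4: Ties are present, so use the tie-corrected normal approximation (with continuity correction) for the p-value.
Step 5: p-value = 0.212139; compare to alpha = 0.05. fail to reject H0.

U_X = 11, p = 0.212139, fail to reject H0 at alpha = 0.05.


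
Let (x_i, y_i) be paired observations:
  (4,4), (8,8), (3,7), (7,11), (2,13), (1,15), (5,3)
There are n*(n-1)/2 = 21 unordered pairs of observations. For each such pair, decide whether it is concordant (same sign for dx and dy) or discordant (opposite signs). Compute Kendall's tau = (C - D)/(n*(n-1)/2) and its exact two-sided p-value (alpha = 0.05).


Step 1: Enumerate the 21 unordered pairs (i,j) with i<j and classify each by sign(x_j-x_i) * sign(y_j-y_i).
  (1,2):dx=+4,dy=+4->C; (1,3):dx=-1,dy=+3->D; (1,4):dx=+3,dy=+7->C; (1,5):dx=-2,dy=+9->D
  (1,6):dx=-3,dy=+11->D; (1,7):dx=+1,dy=-1->D; (2,3):dx=-5,dy=-1->C; (2,4):dx=-1,dy=+3->D
  (2,5):dx=-6,dy=+5->D; (2,6):dx=-7,dy=+7->D; (2,7):dx=-3,dy=-5->C; (3,4):dx=+4,dy=+4->C
  (3,5):dx=-1,dy=+6->D; (3,6):dx=-2,dy=+8->D; (3,7):dx=+2,dy=-4->D; (4,5):dx=-5,dy=+2->D
  (4,6):dx=-6,dy=+4->D; (4,7):dx=-2,dy=-8->C; (5,6):dx=-1,dy=+2->D; (5,7):dx=+3,dy=-10->D
  (6,7):dx=+4,dy=-12->D
Step 2: C = 6, D = 15, total pairs = 21.
Step 3: tau = (C - D)/(n(n-1)/2) = (6 - 15)/21 = -0.428571.
Step 4: Exact two-sided p-value (enumerate n! = 5040 permutations of y under H0): p = 0.238889.
Step 5: alpha = 0.05. fail to reject H0.

tau_b = -0.4286 (C=6, D=15), p = 0.238889, fail to reject H0.
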